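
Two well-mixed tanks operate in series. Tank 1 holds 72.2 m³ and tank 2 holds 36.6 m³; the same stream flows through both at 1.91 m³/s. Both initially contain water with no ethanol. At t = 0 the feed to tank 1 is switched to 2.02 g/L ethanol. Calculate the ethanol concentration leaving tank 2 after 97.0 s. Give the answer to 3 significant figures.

Each tank obeys Vᵢ dCᵢ/dt = Q(Cᵢ₋₁ − Cᵢ), so τᵢ = Vᵢ/Q.
τ₁ = 72.2/1.91 = 37.801 s; τ₂ = 36.6/1.91 = 19.162 s.
Tank 1: C₁ = C_in(1 − e^(−t/τ₁)). Tank 2 (τ₁ ≠ τ₂): C₂ = C_in[1 − (τ₁ e^(−t/τ₁) − τ₂ e^(−t/τ₂))/(τ₁ − τ₂)].
At t = 97.0: e^(−t/τ₁) = 0.076837, e^(−t/τ₂) = 0.0063327.
C₂ = 2.02·[1 − (37.801·0.076837 − 19.162·0.0063327)/(18.639)] = 2.02·0.85068 = 1.7184 g/L.

1.72 g/L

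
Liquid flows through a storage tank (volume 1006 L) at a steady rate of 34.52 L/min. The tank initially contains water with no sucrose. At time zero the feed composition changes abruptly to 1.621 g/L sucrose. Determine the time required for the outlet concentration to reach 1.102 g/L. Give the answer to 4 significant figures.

Species balance on the tank: V dC/dt = Q(C_in − C), so τ = V/Q = 29.1425 min.
C(t) = C_in + (C₀ − C_in) e^(−t/τ). Set C = 1.102 and solve for t:
e^(−t/τ) = (C − C_in)/(C₀ − C_in) = (1.102 − 1.621)/(0 − 1.621) = 0.320173
t = −τ ln(…) = 29.1425 × 1.13889 = 33.1903 min.

33.19 min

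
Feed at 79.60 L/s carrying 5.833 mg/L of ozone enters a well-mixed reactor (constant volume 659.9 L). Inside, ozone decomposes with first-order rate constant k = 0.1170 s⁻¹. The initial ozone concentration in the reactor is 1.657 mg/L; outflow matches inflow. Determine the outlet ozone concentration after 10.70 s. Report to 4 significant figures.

2.858 mg/L

V dC/dt = Q(C_in − C) − k V C.
dC/dt = (Q/V) C_in − (Q/V + k) C; effective rate a = Q/V + k = 0.120624 + 0.1170 = 0.237624 s⁻¹.
C_ss = Q C_in/(Q + kV) = 2.96098 mg/L; C(t) = C_ss + (C₀ − C_ss) e^(−a t).
C(10.70) = 2.96098 + (-1.30398)·e^(−0.237624·10.70) = 2.96098 + (-1.30398)·0.0786632 = 2.85841 mg/L.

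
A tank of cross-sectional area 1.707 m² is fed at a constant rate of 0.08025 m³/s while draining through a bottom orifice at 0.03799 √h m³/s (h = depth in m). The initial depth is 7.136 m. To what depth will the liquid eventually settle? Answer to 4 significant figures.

Level balance: A dh/dt = 0.08025 − 0.03799 √h. Setting dh/dt = 0:
Q_in = 0.03799 √h_ss ⇒ √h_ss = 0.08025/0.03799 = 2.11240.
h_ss = 2.11240² = 4.46223 m. (Since h₀ = 7.136 m > h_ss, the level will fall toward this value.)

4.462 m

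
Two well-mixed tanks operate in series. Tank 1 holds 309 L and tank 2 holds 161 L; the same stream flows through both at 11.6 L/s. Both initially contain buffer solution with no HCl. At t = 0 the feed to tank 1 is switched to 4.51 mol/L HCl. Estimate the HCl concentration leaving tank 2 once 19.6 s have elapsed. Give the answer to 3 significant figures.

Species balance on tank i: dCᵢ/dt = (Cᵢ₋₁ − Cᵢ)/τᵢ with τᵢ = Vᵢ/Q.
τ₁ = 309/11.6 = 26.638 s; τ₂ = 161/11.6 = 13.879 s.
Tank 1: C₁ = C_in(1 − e^(−t/τ₁)). Tank 2 (τ₁ ≠ τ₂): C₂ = C_in[1 − (τ₁ e^(−t/τ₁) − τ₂ e^(−t/τ₂))/(τ₁ − τ₂)].
At t = 19.6: e^(−t/τ₁) = 0.47913, e^(−t/τ₂) = 0.24361.
C₂ = 4.51·[1 − (26.638·0.47913 − 13.879·0.24361)/(12.759)] = 4.51·0.26468 = 1.1937 mol/L.

1.19 mol/L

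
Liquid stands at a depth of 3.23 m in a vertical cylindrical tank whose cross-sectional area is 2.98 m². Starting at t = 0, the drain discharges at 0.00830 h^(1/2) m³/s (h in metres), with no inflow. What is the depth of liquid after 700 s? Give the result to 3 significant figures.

0.676 m

With no inflow, A dh/dt = −0.00830 √h.
This is separable: 2 d(√h)/dt = −0.00830/A, so √h = √h₀ − (0.00830/(2A)) t.
√h = √3.23 − 0.00830·700/(2·2.98) = 1.7972 − 0.97483 = 0.82239.
h = 0.82239² = 0.67632 m.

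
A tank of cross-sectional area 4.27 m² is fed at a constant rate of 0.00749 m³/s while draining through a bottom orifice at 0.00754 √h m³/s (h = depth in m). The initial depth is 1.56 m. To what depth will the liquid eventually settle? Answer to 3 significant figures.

Level balance: A dh/dt = 0.00749 − 0.00754 √h. Setting dh/dt = 0:
Q_in = 0.00754 √h_ss ⇒ √h_ss = 0.00749/0.00754 = 0.99337.
h_ss = 0.99337² = 0.98678 m. (Since h₀ = 1.56 m > h_ss, the level will fall toward this value.)

0.987 m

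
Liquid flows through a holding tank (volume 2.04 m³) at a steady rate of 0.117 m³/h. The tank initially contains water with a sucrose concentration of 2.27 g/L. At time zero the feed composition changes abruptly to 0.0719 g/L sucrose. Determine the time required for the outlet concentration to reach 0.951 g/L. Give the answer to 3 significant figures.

Species balance: V dC/dt = Q(C_in − C) ⇒ τ = V/Q = 17.436 h.
C(t) = C_in + (C₀ − C_in) e^(−t/τ). Set C = 0.951 and solve for t:
e^(−t/τ) = (C − C_in)/(C₀ − C_in) = (0.951 − 0.0719)/(2.27 − 0.0719) = 0.39994
t = −τ ln(…) = 17.436 × 0.91645 = 15.979 h.

16.0 h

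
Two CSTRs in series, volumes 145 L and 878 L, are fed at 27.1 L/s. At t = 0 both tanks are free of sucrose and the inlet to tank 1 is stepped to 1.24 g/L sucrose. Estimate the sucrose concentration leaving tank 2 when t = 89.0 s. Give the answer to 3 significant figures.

1.14 g/L

Each tank obeys Vᵢ dCᵢ/dt = Q(Cᵢ₋₁ − Cᵢ), so τᵢ = Vᵢ/Q.
τ₁ = 145/27.1 = 5.3506 s; τ₂ = 878/27.1 = 32.399 s.
Tank 1: C₁ = C_in(1 − e^(−t/τ₁)). Tank 2 (τ₁ ≠ τ₂): C₂ = C_in[1 − (τ₁ e^(−t/τ₁) − τ₂ e^(−t/τ₂))/(τ₁ − τ₂)].
At t = 89.0: e^(−t/τ₁) = 5.9708e-08, e^(−t/τ₂) = 0.064117.
C₂ = 1.24·[1 − (5.3506·5.9708e-08 − 32.399·0.064117)/(-27.048)] = 1.24·0.92320 = 1.1448 g/L.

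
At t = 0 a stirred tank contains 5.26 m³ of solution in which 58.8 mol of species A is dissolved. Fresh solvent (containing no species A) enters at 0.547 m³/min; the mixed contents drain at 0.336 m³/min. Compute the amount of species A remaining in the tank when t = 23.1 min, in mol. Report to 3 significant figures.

20.7 mol

Total volume: dV/dt = Q_in − Q_out = 0.21100 m³/min, so V(t) = 5.26 + 0.21100 t and V(23.1) = 10.134 m³.
Solute balance: dm/dt = 0 − Q_out C = −Q_out m/V(t).
dm/m = −Q_out dt/(V₀ + 0.21100 t); integrating gives ln(m/m₀) = −(Q_out/(Q_in−Q_out)) ln(V/V₀).
m = m₀ (V₀/V)^(Q_out/(Q_in−Q_out)) = 58.8 × (5.26/10.134)^(1.5924) = 20.695 mol.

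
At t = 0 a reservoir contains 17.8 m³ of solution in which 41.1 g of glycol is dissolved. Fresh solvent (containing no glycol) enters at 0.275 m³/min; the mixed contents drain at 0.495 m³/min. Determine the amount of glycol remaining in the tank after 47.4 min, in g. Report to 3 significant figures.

5.66 g

Let m(t) be the amount of glycol. Volume: V(t) = V₀ + (Q_in − Q_out) t = 17.8 − 0.22000 t; V(47.4) = 7.3720 m³.
No glycol enters, so dm/dt = −Q_out · (m/V).
dm/m = −Q_out dt/(V₀ − 0.22000 t); integrating gives ln(m/m₀) = −(Q_out/(Q_in−Q_out)) ln(V/V₀).
m = m₀ (V₀/V)^(Q_out/(Q_in−Q_out)) = 41.1 × (17.8/7.3720)^(-2.2500) = 5.6554 g.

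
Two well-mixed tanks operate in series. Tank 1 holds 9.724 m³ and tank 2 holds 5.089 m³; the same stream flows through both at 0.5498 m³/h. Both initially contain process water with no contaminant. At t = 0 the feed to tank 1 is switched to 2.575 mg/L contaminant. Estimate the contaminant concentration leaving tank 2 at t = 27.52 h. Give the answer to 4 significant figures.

Time constants: τᵢ = Vᵢ/Q for each well-mixed tank.
τ₁ = 9.724/0.5498 = 17.6864 h; τ₂ = 5.089/0.5498 = 9.25609 h.
Tank 1: C₁ = C_in(1 − e^(−t/τ₁)). Tank 2 (τ₁ ≠ τ₂): C₂ = C_in[1 − (τ₁ e^(−t/τ₁) − τ₂ e^(−t/τ₂))/(τ₁ − τ₂)].
At t = 27.52: e^(−t/τ₁) = 0.210979, e^(−t/τ₂) = 0.0511406.
C₂ = 2.575·[1 − (17.6864·0.210979 − 9.25609·0.0511406)/(8.43034)] = 2.575·0.613526 = 1.57983 mg/L.

1.580 mg/L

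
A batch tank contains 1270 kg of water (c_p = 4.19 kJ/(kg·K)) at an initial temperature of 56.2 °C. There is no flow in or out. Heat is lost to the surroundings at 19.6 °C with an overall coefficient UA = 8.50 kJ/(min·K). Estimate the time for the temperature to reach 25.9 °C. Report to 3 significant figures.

Heat balance on the well-mixed liquid: M c_p dT/dt = −UA(T − T_amb).
τ = M c_p/UA = 626.04 min; T_ss = T_amb = 19.600 °C.
T(t) = T_ss + (T₀ − T_ss)e^(−t/τ); set T = 25.9:
t = −τ ln[(T − T_ss)/(T₀ − T_ss)] = −626.04 · ln(0.17213) = 1101.5 min.

1100 min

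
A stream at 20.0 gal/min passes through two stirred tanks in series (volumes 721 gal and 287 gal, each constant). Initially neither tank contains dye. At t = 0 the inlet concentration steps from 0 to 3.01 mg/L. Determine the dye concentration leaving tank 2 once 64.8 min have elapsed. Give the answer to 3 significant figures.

Each tank obeys Vᵢ dCᵢ/dt = Q(Cᵢ₋₁ − Cᵢ), so τᵢ = Vᵢ/Q.
τ₁ = 721/20.0 = 36.050 min; τ₂ = 287/20.0 = 14.350 min.
Solving the cascade with C₁(0)=C₂(0)=0 gives C₂(t) = C_in[1 − (τ₁ e^(−t/τ₁) − τ₂ e^(−t/τ₂))/(τ₁ − τ₂)].
At t = 64.8: e^(−t/τ₁) = 0.16571, e^(−t/τ₂) = 0.010936.
C₂ = 3.01·[1 − (36.050·0.16571 − 14.350·0.010936)/(21.700)] = 3.01·0.73194 = 2.2031 mg/L.

2.20 mg/L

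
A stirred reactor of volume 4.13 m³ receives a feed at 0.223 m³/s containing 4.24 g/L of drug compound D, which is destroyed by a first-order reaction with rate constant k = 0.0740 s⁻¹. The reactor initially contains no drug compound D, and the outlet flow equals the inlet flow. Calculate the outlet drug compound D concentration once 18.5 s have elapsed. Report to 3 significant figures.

1.62 g/L

Accumulation = in − out − consumed: V dC/dt = Q C_in − Q C − k V C.
This is linear with rate a = Q/V + k = 0.12800 s⁻¹.
C_ss = Q C_in/(Q + kV) = 1.7887 g/L; C(t) = C_ss + (C₀ − C_ss) e^(−a t).
C(18.5) = 1.7887 + (-1.7887)·e^(−0.12800·18.5) = 1.7887 + (-1.7887)·0.093676 = 1.6211 g/L.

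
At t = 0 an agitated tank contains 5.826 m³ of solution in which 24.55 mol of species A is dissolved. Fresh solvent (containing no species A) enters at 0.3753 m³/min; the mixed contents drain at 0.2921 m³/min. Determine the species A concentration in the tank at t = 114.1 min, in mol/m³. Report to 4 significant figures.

Let m(t) be the amount of species A. Volume: V(t) = V₀ + (Q_in − Q_out) t = 5.826 + 0.0832000 t; V(114.1) = 15.3191 m³.
No species A enters, so dm/dt = −Q_out · (m/V).
Separate: dm/m = −Q_out dt/V(t) ⇒ ln(m/m₀) = −(Q_out/(Q_in−Q_out)) ln(V/V₀).
m = m₀ (V₀/V)^(Q_out/(Q_in−Q_out)) = 24.55 × (5.826/15.3191)^(3.51082) = 0.824115 mol.
C = m/V = 0.824115/15.3191 = 0.0537965 mol/m³.

0.05380 mol/m³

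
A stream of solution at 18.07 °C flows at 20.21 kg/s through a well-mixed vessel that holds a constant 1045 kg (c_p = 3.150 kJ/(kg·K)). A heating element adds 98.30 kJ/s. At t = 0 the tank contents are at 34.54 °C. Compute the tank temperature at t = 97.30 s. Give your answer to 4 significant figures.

First-law balance (no shaft work): M c_p dT/dt = ṁ c_p (T_in − T) + 98.30.
Rearrange: dT/dt = (T_ss − T)/τ with τ = M/ṁ = 51.7071 s and T_ss = T_in + Q̇/(ṁ c_p) = 19.6141 °C.
Integrating: T(t) = T_ss + (T₀ − T_ss) e^(−t/τ).
T(97.30) = 19.6141 + (14.9259)·e^(−97.30/51.7071) = 19.6141 + (14.9259)·0.152323 = 21.8877 °C.

21.89 °C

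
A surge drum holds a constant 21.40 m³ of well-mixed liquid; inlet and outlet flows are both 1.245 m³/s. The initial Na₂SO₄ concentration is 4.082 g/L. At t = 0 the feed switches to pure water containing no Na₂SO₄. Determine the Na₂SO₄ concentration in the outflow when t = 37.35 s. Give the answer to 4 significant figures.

0.4647 g/L

Accumulation = in − out for the solute gives V dC/dt = Q(C_in − C).
Rewrite as dC/dt + C/τ = C_in/τ, τ = V/Q = 17.1888 s.
This is linear first-order; C(t) = C_in + (C₀ − C_in) e^(−t/τ).
C(37.35) = 0 + (4.082 − 0)·e^(−37.35/17.1888) = 0 + (4.08200)·0.113843 = 0.464708 g/L.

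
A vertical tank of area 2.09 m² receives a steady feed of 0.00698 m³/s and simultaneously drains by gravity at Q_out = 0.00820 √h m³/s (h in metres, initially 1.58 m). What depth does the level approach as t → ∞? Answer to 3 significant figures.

0.725 m

Level balance: A dh/dt = 0.00698 − 0.00820 √h. Setting dh/dt = 0:
Q_in = 0.00820 √h_ss ⇒ √h_ss = 0.00698/0.00820 = 0.85122.
h_ss = 0.85122² = 0.72457 m. (Since h₀ = 1.58 m > h_ss, the level will fall toward this value.)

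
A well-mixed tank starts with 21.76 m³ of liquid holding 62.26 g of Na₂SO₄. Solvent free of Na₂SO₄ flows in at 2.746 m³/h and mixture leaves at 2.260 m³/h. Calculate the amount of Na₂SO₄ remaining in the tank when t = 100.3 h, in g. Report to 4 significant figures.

Total volume: dV/dt = Q_in − Q_out = 0.486000 m³/h, so V(t) = 21.76 + 0.486000 t and V(100.3) = 70.5058 m³.
Species balance (pure solvent in): dm/dt = −Q_out · m/V(t).
Separate: dm/m = −Q_out dt/V(t) ⇒ ln(m/m₀) = −(Q_out/(Q_in−Q_out)) ln(V/V₀).
m = m₀ (V₀/V)^(Q_out/(Q_in−Q_out)) = 62.26 × (21.76/70.5058)^(4.65021) = 0.263010 g.

0.2630 g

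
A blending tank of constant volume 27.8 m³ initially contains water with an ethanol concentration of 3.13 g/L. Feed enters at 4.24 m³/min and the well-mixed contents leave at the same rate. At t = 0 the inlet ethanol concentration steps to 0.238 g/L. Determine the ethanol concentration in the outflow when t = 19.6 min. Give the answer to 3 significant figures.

Mass balance on the solute (V constant): V dC/dt = Q(C_in − C).
So dC/dt = (C_in − C)/τ with τ = V/Q = 27.8/4.24 = 6.5566 min.
Solution: C(t) = C_in + (C₀ − C_in) e^(−t/τ).
C(19.6) = 0.238 + (3.13 − 0.238)·e^(−19.6/6.5566) = 0.238 + (2.8920)·0.050320 = 0.38353 g/L.

0.384 g/L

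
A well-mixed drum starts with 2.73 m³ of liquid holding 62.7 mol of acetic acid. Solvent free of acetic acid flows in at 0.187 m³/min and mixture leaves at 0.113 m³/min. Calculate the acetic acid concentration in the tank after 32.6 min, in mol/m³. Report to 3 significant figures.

4.64 mol/m³

Let m(t) be the amount of acetic acid. Volume: V(t) = V₀ + (Q_in − Q_out) t = 2.73 + 0.074000 t; V(32.6) = 5.1424 m³.
Species balance (pure solvent in): dm/dt = −Q_out · m/V(t).
dm/m = −Q_out dt/(V₀ + 0.074000 t); integrating gives ln(m/m₀) = −(Q_out/(Q_in−Q_out)) ln(V/V₀).
m = m₀ (V₀/V)^(Q_out/(Q_in−Q_out)) = 62.7 × (2.73/5.1424)^(1.5270) = 23.841 mol.
C = m/V = 23.841/5.1424 = 4.6362 mol/m³.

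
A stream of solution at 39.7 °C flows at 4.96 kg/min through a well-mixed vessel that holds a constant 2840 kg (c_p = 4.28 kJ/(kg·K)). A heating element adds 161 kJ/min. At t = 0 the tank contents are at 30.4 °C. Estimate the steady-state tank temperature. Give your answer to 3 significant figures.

Heat balance on the well-mixed liquid: M c_p dT/dt = ṁ c_p (T_in − T) + 161.
At steady state dT/dt = 0 ⇒ T_ss = T_in + Q̇/(ṁ c_p) = 39.7 + 161/(4.96·4.28) = 47.284 °C.

47.3 °C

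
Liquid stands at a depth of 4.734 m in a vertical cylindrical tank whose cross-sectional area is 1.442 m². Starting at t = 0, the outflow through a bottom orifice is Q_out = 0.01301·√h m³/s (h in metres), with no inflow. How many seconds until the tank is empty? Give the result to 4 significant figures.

Accumulation of liquid (constant cross-section A): A dh/dt = −0.01301 √h.
Separate and integrate: 2(√h − √h₀) = −(0.01301/A) t.
Tank is empty when √h = 0: t_empty = 2A√h₀/0.01301.
t_empty = 2·1.442·√4.734/0.01301 = 2.88400·2.17578/0.01301 = 482.316 s.

482.3 s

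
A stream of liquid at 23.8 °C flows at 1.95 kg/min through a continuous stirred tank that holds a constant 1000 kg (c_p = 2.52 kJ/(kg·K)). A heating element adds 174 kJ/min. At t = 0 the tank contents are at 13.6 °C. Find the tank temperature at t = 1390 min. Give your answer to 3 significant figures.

First-law balance (no shaft work): M c_p dT/dt = ṁ c_p (T_in − T) + 174.
τ = M/ṁ = 512.82 min; T_ss = T_in + Q̇/(ṁ c_p) = 23.8 + 174/(1.95·2.52) = 59.209 °C.
T approaches T_ss exponentially: T(t) = T_ss + (T₀ − T_ss) e^(−t/τ).
T(1390) = 59.209 + (-45.609)·e^(−1390/512.82) = 59.209 + (-45.609)·0.066504 = 56.176 °C.

56.2 °C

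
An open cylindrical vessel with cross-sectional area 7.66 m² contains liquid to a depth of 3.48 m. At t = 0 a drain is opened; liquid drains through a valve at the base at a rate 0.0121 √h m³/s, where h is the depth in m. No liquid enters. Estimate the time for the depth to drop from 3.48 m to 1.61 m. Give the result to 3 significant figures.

A dh/dt = −Q_out = −0.0121 √h.
This is separable: 2 d(√h)/dt = −0.0121/A, so √h = √h₀ − (0.0121/(2A)) t.
t = 2A(√h₀ − √h)/0.0121 = 2·7.66·(√3.48 − √1.61)/0.0121
  = 15.320 × (1.8655 − 1.2689) / 0.0121 = 755.39 s.

755 s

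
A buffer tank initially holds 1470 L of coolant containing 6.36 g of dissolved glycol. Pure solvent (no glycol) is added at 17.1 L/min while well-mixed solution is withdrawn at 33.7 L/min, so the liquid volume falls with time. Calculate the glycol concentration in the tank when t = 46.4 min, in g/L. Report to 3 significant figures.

0.00201 g/L

Total volume: dV/dt = Q_in − Q_out = -16.600 L/min, so V(t) = 1470 − 16.600 t and V(46.4) = 699.76 L.
Solute balance: dm/dt = 0 − Q_out C = −Q_out m/V(t).
Separate: dm/m = −Q_out dt/V(t) ⇒ ln(m/m₀) = −(Q_out/(Q_in−Q_out)) ln(V/V₀).
m = m₀ (V₀/V)^(Q_out/(Q_in−Q_out)) = 6.36 × (1470/699.76)^(-2.0301) = 1.4093 g.
C = m/V = 1.4093/699.76 = 0.0020140 g/L.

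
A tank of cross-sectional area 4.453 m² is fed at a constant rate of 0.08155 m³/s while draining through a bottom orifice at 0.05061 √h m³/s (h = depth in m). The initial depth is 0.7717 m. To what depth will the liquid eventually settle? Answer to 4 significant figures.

Level balance: A dh/dt = 0.08155 − 0.05061 √h. Setting dh/dt = 0:
Q_in = 0.05061 √h_ss ⇒ √h_ss = 0.08155/0.05061 = 1.61134.
h_ss = 1.61134² = 2.59642 m. (Since h₀ = 0.7717 m < h_ss, the level will rise toward this value.)

2.596 m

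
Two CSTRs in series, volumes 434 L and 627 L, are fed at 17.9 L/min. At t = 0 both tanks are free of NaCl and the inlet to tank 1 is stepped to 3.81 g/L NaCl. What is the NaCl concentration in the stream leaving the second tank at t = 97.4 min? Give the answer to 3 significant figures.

3.20 g/L

Time constants: τᵢ = Vᵢ/Q for each well-mixed tank.
τ₁ = 434/17.9 = 24.246 min; τ₂ = 627/17.9 = 35.028 min.
Solving the cascade with C₁(0)=C₂(0)=0 gives C₂(t) = C_in[1 − (τ₁ e^(−t/τ₁) − τ₂ e^(−t/τ₂))/(τ₁ − τ₂)].
At t = 97.4: e^(−t/τ₁) = 0.018004, e^(−t/τ₂) = 0.061999.
C₂ = 3.81·[1 − (24.246·0.018004 − 35.028·0.061999)/(-10.782)] = 3.81·0.83907 = 3.1969 g/L.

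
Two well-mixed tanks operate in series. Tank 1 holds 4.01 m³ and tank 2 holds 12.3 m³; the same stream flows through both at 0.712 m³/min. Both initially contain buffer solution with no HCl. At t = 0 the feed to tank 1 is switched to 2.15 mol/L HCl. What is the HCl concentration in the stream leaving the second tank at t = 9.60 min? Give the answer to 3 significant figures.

Species balance on tank i: dCᵢ/dt = (Cᵢ₋₁ − Cᵢ)/τᵢ with τᵢ = Vᵢ/Q.
τ₁ = 4.01/0.712 = 5.6320 min; τ₂ = 12.3/0.712 = 17.275 min.
Tank 1: C₁ = C_in(1 − e^(−t/τ₁)). Tank 2 (τ₁ ≠ τ₂): C₂ = C_in[1 − (τ₁ e^(−t/τ₁) − τ₂ e^(−t/τ₂))/(τ₁ − τ₂)].
At t = 9.60: e^(−t/τ₁) = 0.18186, e^(−t/τ₂) = 0.57367.
C₂ = 2.15·[1 − (5.6320·0.18186 − 17.275·0.57367)/(-11.643)] = 2.15·0.23681 = 0.50914 mol/L.

0.509 mol/L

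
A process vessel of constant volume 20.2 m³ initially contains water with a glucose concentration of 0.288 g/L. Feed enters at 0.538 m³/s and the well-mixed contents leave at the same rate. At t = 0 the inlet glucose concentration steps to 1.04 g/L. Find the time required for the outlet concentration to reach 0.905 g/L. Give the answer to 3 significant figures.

64.5 s

Accumulation = in − out for the solute gives V dC/dt = Q(C_in − C), so τ = V/Q = 37.546 s.
C(t) = C_in + (C₀ − C_in) e^(−t/τ). Set C = 0.905 and solve for t:
e^(−t/τ) = (C − C_in)/(C₀ − C_in) = (0.905 − 1.04)/(0.288 − 1.04) = 0.17952
t = −τ ln(…) = 37.546 × 1.7175 = 64.485 s.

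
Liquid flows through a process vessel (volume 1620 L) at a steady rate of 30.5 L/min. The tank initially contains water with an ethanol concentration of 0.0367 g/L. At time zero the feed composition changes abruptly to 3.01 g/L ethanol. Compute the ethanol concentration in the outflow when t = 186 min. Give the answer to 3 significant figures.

2.92 g/L

Accumulation = in − out for the solute gives V dC/dt = Q(C_in − C).
So dC/dt = (C_in − C)/τ with τ = V/Q = 1620/30.5 = 53.115 min.
Solution: C(t) = C_in + (C₀ − C_in) e^(−t/τ).
C(186) = 3.01 + (0.0367 − 3.01)·e^(−186/53.115) = 3.01 + (-2.9733)·0.030142 = 2.9204 g/L.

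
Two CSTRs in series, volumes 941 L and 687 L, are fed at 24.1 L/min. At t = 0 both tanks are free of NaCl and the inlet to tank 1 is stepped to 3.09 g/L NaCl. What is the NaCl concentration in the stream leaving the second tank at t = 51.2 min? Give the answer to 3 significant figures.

1.39 g/L

Each tank obeys Vᵢ dCᵢ/dt = Q(Cᵢ₋₁ − Cᵢ), so τᵢ = Vᵢ/Q.
τ₁ = 941/24.1 = 39.046 min; τ₂ = 687/24.1 = 28.506 min.
Solving the cascade with C₁(0)=C₂(0)=0 gives C₂(t) = C_in[1 − (τ₁ e^(−t/τ₁) − τ₂ e^(−t/τ₂))/(τ₁ − τ₂)].
At t = 51.2: e^(−t/τ₁) = 0.26947, e^(−t/τ₂) = 0.16594.
C₂ = 3.09·[1 − (39.046·0.26947 − 28.506·0.16594)/(10.539)] = 3.09·0.45051 = 1.3921 g/L.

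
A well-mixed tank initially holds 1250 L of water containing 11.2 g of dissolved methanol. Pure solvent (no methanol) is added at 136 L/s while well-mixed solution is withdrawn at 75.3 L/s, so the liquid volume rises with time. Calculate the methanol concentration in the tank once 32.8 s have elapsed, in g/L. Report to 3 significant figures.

0.00106 g/L

Total volume: dV/dt = Q_in − Q_out = 60.700 L/s, so V(t) = 1250 + 60.700 t and V(32.8) = 3241.0 L.
Species balance (pure solvent in): dm/dt = −Q_out · m/V(t).
Separate: dm/m = −Q_out dt/V(t) ⇒ ln(m/m₀) = −(Q_out/(Q_in−Q_out)) ln(V/V₀).
m = m₀ (V₀/V)^(Q_out/(Q_in−Q_out)) = 11.2 × (1250/3241.0)^(1.2405) = 3.4350 g.
C = m/V = 3.4350/3241.0 = 0.0010599 g/L.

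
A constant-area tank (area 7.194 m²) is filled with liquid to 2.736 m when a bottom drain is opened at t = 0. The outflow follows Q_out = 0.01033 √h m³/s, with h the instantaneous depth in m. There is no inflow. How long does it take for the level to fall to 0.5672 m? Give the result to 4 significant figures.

Accumulation of liquid (constant cross-section A): A dh/dt = −0.01033 √h.
Separate and integrate: 2(√h − √h₀) = −(0.01033/A) t.
t = 2A(√h₀ − √h)/0.01033 = 2·7.194·(√2.736 − √0.5672)/0.01033
  = 14.3880 × (1.65409 − 0.753127) / 0.01033 = 1254.89 s.

1255 s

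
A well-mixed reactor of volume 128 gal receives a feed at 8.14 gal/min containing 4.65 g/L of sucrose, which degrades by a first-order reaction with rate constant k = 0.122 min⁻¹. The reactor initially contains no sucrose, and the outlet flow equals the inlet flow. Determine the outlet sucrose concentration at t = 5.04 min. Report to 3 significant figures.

V dC/dt = Q(C_in − C) − k V C.
This is linear with rate a = Q/V + k = 0.18559 min⁻¹.
C_ss = Q C_in/(Q + kV) = 1.5933 g/L; C(t) = C_ss + (C₀ − C_ss) e^(−a t).
C(5.04) = 1.5933 + (-1.5933)·e^(−0.18559·5.04) = 1.5933 + (-1.5933)·0.39243 = 0.96805 g/L.

0.968 g/L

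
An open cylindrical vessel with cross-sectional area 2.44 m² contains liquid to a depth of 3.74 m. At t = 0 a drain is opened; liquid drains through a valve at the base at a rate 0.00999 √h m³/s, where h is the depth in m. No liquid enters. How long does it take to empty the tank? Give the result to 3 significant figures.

945 s

With no inflow, A dh/dt = −0.00999 √h.
Separate and integrate: 2(√h − √h₀) = −(0.00999/A) t.
Tank is empty when √h = 0: t_empty = 2A√h₀/0.00999.
t_empty = 2·2.44·√3.74/0.00999 = 4.8800·1.9339/0.00999 = 944.69 s.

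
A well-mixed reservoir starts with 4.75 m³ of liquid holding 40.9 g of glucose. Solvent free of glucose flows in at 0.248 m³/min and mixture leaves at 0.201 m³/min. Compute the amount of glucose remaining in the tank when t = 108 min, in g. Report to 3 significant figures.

Let m(t) be the amount of glucose. Volume: V(t) = V₀ + (Q_in − Q_out) t = 4.75 + 0.047000 t; V(108) = 9.8260 m³.
Solute balance: dm/dt = 0 − Q_out C = −Q_out m/V(t).
dm/m = −Q_out dt/(V₀ + 0.047000 t); integrating gives ln(m/m₀) = −(Q_out/(Q_in−Q_out)) ln(V/V₀).
m = m₀ (V₀/V)^(Q_out/(Q_in−Q_out)) = 40.9 × (4.75/9.8260)^(4.2766) = 1.8267 g.

1.83 g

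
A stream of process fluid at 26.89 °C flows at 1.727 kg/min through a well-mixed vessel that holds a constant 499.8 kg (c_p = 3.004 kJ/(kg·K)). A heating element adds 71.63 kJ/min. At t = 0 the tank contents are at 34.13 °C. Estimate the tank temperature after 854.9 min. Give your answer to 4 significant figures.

M c_p dT/dt = ṁ c_p (T_in − T) + Q̇.
τ = M/ṁ = 289.404 min; T_ss = T_in + Q̇/(ṁ c_p) = 26.89 + 71.63/(1.727·3.004) = 40.6971 °C.
This is linear first-order; T(t) = T_ss + (T₀ − T_ss) e^(−t/τ).
T(854.9) = 40.6971 + (-6.56711)·e^(−854.9/289.404) = 40.6971 + (-6.56711)·0.0521304 = 40.3548 °C.

40.35 °C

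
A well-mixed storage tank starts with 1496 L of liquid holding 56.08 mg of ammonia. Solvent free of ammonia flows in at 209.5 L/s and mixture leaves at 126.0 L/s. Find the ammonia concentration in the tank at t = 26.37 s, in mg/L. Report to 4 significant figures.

Total volume: dV/dt = Q_in − Q_out = 83.5000 L/s, so V(t) = 1496 + 83.5000 t and V(26.37) = 3697.89 L.
Solute balance: dm/dt = 0 − Q_out C = −Q_out m/V(t).
Separate: dm/m = −Q_out dt/V(t) ⇒ ln(m/m₀) = −(Q_out/(Q_in−Q_out)) ln(V/V₀).
m = m₀ (V₀/V)^(Q_out/(Q_in−Q_out)) = 56.08 × (1496/3697.89)^(1.50898) = 14.3134 mg.
C = m/V = 14.3134/3697.89 = 0.00387069 mg/L.

0.003871 mg/L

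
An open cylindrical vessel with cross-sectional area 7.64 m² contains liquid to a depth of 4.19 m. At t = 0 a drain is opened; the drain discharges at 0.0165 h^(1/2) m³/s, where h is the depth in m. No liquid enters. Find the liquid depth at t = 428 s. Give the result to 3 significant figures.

With no inflow, A dh/dt = −0.0165 √h.
Separate and integrate: 2(√h − √h₀) = −(0.0165/A) t.
√h = √4.19 − 0.0165·428/(2·7.64) = 2.0469 − 0.46217 = 1.5848.
h = 1.5848² = 2.5115 m.

2.51 m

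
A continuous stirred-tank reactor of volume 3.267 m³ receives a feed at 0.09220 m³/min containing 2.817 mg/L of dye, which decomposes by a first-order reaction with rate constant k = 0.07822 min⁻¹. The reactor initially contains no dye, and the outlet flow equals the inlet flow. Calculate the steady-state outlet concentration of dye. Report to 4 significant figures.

0.7469 mg/L

Accumulation = in − out − consumed: V dC/dt = Q C_in − Q C − k V C.
Steady state (dC/dt = 0): C_ss = Q C_in/(Q + kV) = C_in/(1 + kV/Q).
C_ss = 0.09220·2.817/(0.09220 + 0.07822·3.267) = 0.259727/0.347745 = 0.746891 mg/L.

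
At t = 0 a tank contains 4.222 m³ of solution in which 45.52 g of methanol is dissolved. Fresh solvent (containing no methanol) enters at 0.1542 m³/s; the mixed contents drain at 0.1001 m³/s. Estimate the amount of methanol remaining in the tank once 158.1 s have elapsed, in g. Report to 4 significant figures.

Let m(t) be the amount of methanol. Volume: V(t) = V₀ + (Q_in − Q_out) t = 4.222 + 0.0541000 t; V(158.1) = 12.7752 m³.
No methanol enters, so dm/dt = −Q_out · (m/V).
Separate: dm/m = −Q_out dt/V(t) ⇒ ln(m/m₀) = −(Q_out/(Q_in−Q_out)) ln(V/V₀).
m = m₀ (V₀/V)^(Q_out/(Q_in−Q_out)) = 45.52 × (4.222/12.7752)^(1.85028) = 5.86809 g.

5.868 g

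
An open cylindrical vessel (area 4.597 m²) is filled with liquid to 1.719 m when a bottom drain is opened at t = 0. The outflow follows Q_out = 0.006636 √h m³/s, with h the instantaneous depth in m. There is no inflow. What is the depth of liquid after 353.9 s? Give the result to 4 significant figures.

1.114 m

With no inflow, A dh/dt = −0.006636 √h.
∫ h^(−1/2) dh = −(0.006636/A) ∫ dt, giving 2√h = 2√h₀ − (0.006636/A) t.
√h = √1.719 − 0.006636·353.9/(2·4.597) = 1.31111 − 0.255436 = 1.05567.
h = 1.05567² = 1.11444 m.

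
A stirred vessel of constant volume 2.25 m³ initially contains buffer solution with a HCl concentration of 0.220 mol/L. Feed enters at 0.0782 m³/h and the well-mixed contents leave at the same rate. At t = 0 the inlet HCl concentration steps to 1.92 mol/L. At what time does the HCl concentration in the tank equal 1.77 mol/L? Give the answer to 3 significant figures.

69.9 h

Species balance: V dC/dt = Q(C_in − C) ⇒ τ = V/Q = 28.772 h.
C(t) = C_in + (C₀ − C_in) e^(−t/τ). Set C = 1.77 and solve for t:
e^(−t/τ) = (C − C_in)/(C₀ − C_in) = (1.77 − 1.92)/(0.220 − 1.92) = 0.088235
t = −τ ln(…) = 28.772 × 2.4277 = 69.852 h.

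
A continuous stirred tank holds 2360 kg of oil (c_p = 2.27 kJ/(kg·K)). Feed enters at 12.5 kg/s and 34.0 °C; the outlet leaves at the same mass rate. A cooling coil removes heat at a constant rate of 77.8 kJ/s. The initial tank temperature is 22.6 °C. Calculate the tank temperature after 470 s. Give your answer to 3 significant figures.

M c_p dT/dt = ṁ c_p (T_in − T) − Q̇.
Rearrange: dT/dt = (T_ss − T)/τ with τ = M/ṁ = 188.80 s and T_ss = T_in − Q̇/(ṁ c_p) = 31.258 °C.
Integrating: T(t) = T_ss + (T₀ − T_ss) e^(−t/τ).
T(470) = 31.258 + (-8.6581)·e^(−470/188.80) = 31.258 + (-8.6581)·0.082959 = 30.540 °C.

30.5 °C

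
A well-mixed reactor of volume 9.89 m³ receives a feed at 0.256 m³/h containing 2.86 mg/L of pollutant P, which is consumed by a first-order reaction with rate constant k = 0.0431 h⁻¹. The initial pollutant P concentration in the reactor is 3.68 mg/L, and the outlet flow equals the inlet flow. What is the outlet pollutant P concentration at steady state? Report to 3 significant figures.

1.07 mg/L

Species balance: V dC/dt = Q C_in − Q C − k V C.
Steady state (dC/dt = 0): C_ss = Q C_in/(Q + kV) = C_in/(1 + kV/Q).
C_ss = 0.256·2.86/(0.256 + 0.0431·9.89) = 0.73216/0.68226 = 1.0731 mg/L.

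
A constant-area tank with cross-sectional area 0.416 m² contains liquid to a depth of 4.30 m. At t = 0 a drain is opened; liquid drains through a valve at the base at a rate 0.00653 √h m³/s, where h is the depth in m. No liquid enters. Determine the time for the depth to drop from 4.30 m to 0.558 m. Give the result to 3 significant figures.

With no inflow, A dh/dt = −0.00653 √h.
Separate and integrate: 2(√h − √h₀) = −(0.00653/A) t.
t = 2A(√h₀ − √h)/0.00653 = 2·0.416·(√4.30 − √0.558)/0.00653
  = 0.83200 × (2.0736 − 0.74699) / 0.00653 = 169.03 s.

169 s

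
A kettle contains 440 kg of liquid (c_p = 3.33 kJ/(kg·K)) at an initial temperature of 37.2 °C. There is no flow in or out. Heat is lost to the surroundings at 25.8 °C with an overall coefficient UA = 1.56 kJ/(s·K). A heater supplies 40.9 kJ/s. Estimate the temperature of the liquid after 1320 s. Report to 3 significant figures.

48.4 °C

M c_p dT/dt = −UA(T − T_amb) + Q̇.
dT/dt = (T_ss − T)/τ with T_ss = T_amb + Q̇/UA = 25.8 + 40.9/1.56 = 52.018 °C, τ = M c_p/UA = 440·3.33/1.56 = 939.23 s.
Integrating: T(t) = T_ss + (T₀ − T_ss) e^(−t/τ).
T(1320) = 52.018 + (-14.818)·0.24527 = 48.384 °C.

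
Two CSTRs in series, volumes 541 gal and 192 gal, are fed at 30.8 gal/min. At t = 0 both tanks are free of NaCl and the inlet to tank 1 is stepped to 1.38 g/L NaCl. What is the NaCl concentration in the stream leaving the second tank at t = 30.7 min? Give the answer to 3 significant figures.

1.01 g/L

Species balance on tank i: dCᵢ/dt = (Cᵢ₋₁ − Cᵢ)/τᵢ with τᵢ = Vᵢ/Q.
τ₁ = 541/30.8 = 17.565 min; τ₂ = 192/30.8 = 6.2338 min.
Solving the cascade with C₁(0)=C₂(0)=0 gives C₂(t) = C_in[1 − (τ₁ e^(−t/τ₁) − τ₂ e^(−t/τ₂))/(τ₁ − τ₂)].
At t = 30.7: e^(−t/τ₁) = 0.17416, e^(−t/τ₂) = 0.0072642.
C₂ = 1.38·[1 − (17.565·0.17416 − 6.2338·0.0072642)/(11.331)] = 1.38·0.73403 = 1.0130 g/L.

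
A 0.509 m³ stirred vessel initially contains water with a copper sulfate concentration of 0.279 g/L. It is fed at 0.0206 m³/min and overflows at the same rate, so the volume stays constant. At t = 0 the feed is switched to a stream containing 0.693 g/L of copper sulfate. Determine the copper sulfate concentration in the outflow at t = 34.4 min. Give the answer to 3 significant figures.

0.590 g/L

Mass balance on the solute (V constant): V dC/dt = Q(C_in − C).
Time constant τ = V/Q = 0.509/0.0206 = 24.709 min.
This is linear first-order; C(t) = C_in + (C₀ − C_in) e^(−t/τ).
C(34.4) = 0.693 + (0.279 − 0.693)·e^(−34.4/24.709) = 0.693 + (-0.41400)·0.24852 = 0.59011 g/L.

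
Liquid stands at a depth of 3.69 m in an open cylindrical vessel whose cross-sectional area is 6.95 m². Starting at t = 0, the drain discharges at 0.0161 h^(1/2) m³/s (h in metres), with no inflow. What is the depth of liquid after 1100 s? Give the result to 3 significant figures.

A dh/dt = −Q_out = −0.0161 √h.
This is separable: 2 d(√h)/dt = −0.0161/A, so √h = √h₀ − (0.0161/(2A)) t.
√h = √3.69 − 0.0161·1100/(2·6.95) = 1.9209 − 1.2741 = 0.64684.
h = 0.64684² = 0.41840 m.

0.418 m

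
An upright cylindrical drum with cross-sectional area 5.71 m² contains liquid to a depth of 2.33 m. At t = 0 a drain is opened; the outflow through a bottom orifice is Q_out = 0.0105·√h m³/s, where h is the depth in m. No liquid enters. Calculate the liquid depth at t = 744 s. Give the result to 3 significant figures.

0.710 m

A dh/dt = −Q_out = −0.0105 √h.
∫ h^(−1/2) dh = −(0.0105/A) ∫ dt, giving 2√h = 2√h₀ − (0.0105/A) t.
√h = √2.33 − 0.0105·744/(2·5.71) = 1.5264 − 0.68406 = 0.84237.
h = 0.84237² = 0.70959 m.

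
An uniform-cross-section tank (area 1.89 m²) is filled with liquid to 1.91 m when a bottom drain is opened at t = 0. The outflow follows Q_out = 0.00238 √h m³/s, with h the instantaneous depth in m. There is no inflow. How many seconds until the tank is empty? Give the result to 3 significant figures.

With no inflow, A dh/dt = −0.00238 √h.
This is separable: 2 d(√h)/dt = −0.00238/A, so √h = √h₀ − (0.00238/(2A)) t.
Set h = 0: 2√h₀ = (0.00238/A) t_empty ⇒ t_empty = 2A√h₀/0.00238.
t_empty = 2·1.89·√1.91/0.00238 = 3.7800·1.3820/0.00238 = 2195.0 s.

2190 s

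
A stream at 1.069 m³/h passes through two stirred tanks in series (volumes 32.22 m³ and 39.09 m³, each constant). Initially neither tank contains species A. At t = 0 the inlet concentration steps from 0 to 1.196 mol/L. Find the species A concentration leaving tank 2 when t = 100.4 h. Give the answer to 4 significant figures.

Each tank obeys Vᵢ dCᵢ/dt = Q(Cᵢ₋₁ − Cᵢ), so τᵢ = Vᵢ/Q.
τ₁ = 32.22/1.069 = 30.1403 h; τ₂ = 39.09/1.069 = 36.5669 h.
Tank 1: C₁ = C_in(1 − e^(−t/τ₁)). Tank 2 (τ₁ ≠ τ₂): C₂ = C_in[1 − (τ₁ e^(−t/τ₁) − τ₂ e^(−t/τ₂))/(τ₁ − τ₂)].
At t = 100.4: e^(−t/τ₁) = 0.0357542, e^(−t/τ₂) = 0.0642063.
C₂ = 1.196·[1 − (30.1403·0.0357542 − 36.5669·0.0642063)/(-6.42657)] = 1.196·0.802355 = 0.959616 mol/L.

0.9596 mol/L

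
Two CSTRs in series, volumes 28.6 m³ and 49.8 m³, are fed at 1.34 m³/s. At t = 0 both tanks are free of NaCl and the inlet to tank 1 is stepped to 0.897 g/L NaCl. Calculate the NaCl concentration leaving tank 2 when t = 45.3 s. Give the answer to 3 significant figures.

Each tank obeys Vᵢ dCᵢ/dt = Q(Cᵢ₋₁ − Cᵢ), so τᵢ = Vᵢ/Q.
τ₁ = 28.6/1.34 = 21.343 s; τ₂ = 49.8/1.34 = 37.164 s.
Solving the cascade with C₁(0)=C₂(0)=0 gives C₂(t) = C_in[1 − (τ₁ e^(−t/τ₁) − τ₂ e^(−t/τ₂))/(τ₁ − τ₂)].
At t = 45.3: e^(−t/τ₁) = 0.11974, e^(−t/τ₂) = 0.29555.
C₂ = 0.897·[1 − (21.343·0.11974 − 37.164·0.29555)/(-15.821)] = 0.897·0.46727 = 0.41914 g/L.

0.419 g/L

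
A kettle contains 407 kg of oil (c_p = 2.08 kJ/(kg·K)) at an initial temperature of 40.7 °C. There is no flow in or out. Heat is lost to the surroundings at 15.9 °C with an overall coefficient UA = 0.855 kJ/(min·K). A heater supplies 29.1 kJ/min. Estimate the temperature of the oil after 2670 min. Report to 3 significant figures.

M c_p dT/dt = −UA(T − T_amb) + Q̇.
dT/dt = (T_ss − T)/τ with T_ss = T_amb + Q̇/UA = 15.9 + 29.1/0.855 = 49.935 °C, τ = M c_p/UA = 407·2.08/0.855 = 990.13 min.
T approaches T_ss exponentially: T(t) = T_ss + (T₀ − T_ss) e^(−t/τ).
T(2670) = 49.935 + (-9.2351)·0.067433 = 49.312 °C.

49.3 °C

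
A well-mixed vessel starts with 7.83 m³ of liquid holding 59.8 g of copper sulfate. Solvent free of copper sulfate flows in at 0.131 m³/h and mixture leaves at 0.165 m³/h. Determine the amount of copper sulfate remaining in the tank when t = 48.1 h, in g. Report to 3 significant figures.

Let m(t) be the amount of copper sulfate. Volume: V(t) = V₀ + (Q_in − Q_out) t = 7.83 − 0.034000 t; V(48.1) = 6.1946 m³.
No copper sulfate enters, so dm/dt = −Q_out · (m/V).
dm/m = −Q_out dt/(V₀ − 0.034000 t); integrating gives ln(m/m₀) = −(Q_out/(Q_in−Q_out)) ln(V/V₀).
m = m₀ (V₀/V)^(Q_out/(Q_in−Q_out)) = 59.8 × (7.83/6.1946)^(-4.8529) = 19.183 g.

19.2 g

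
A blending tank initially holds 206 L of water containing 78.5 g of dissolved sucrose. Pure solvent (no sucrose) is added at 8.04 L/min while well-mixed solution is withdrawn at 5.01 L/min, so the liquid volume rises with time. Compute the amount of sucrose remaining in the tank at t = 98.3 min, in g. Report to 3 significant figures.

17.9 g

Let m(t) be the amount of sucrose. Volume: V(t) = V₀ + (Q_in − Q_out) t = 206 + 3.0300 t; V(98.3) = 503.85 L.
Species balance (pure solvent in): dm/dt = −Q_out · m/V(t).
dm/m = −Q_out dt/(V₀ + 3.0300 t); integrating gives ln(m/m₀) = −(Q_out/(Q_in−Q_out)) ln(V/V₀).
m = m₀ (V₀/V)^(Q_out/(Q_in−Q_out)) = 78.5 × (206/503.85)^(1.6535) = 17.890 g.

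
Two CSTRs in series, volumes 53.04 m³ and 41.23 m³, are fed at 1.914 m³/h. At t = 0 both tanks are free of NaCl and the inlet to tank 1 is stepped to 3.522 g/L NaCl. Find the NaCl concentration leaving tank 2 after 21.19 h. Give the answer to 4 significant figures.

0.7567 g/L

Species balance on tank i: dCᵢ/dt = (Cᵢ₋₁ − Cᵢ)/τᵢ with τᵢ = Vᵢ/Q.
τ₁ = 53.04/1.914 = 27.7116 h; τ₂ = 41.23/1.914 = 21.5413 h.
Solving the cascade with C₁(0)=C₂(0)=0 gives C₂(t) = C_in[1 − (τ₁ e^(−t/τ₁) − τ₂ e^(−t/τ₂))/(τ₁ − τ₂)].
At t = 21.19: e^(−t/τ₁) = 0.465491, e^(−t/τ₂) = 0.373928.
C₂ = 3.522·[1 − (27.7116·0.465491 − 21.5413·0.373928)/(6.17032)] = 3.522·0.214850 = 0.756701 g/L.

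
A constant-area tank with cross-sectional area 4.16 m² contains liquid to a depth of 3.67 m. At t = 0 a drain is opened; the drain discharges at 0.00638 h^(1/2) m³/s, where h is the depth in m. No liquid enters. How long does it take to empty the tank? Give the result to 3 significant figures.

A dh/dt = −Q_out = −0.00638 √h.
Separate and integrate: 2(√h − √h₀) = −(0.00638/A) t.
Set h = 0: 2√h₀ = (0.00638/A) t_empty ⇒ t_empty = 2A√h₀/0.00638.
t_empty = 2·4.16·√3.67/0.00638 = 8.3200·1.9157/0.00638 = 2498.2 s.

2500 s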